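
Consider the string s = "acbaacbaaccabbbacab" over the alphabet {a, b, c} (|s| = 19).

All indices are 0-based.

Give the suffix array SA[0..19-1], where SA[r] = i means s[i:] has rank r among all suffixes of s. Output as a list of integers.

rank→(start, suffix):
  0 → (3, 'aacbaaccabbbacab')
  1 → (7, 'aaccabbbacab')
  2 → (17, 'ab')
  3 → (11, 'abbbacab')
  4 → (15, 'acab')
  5 → (0, 'acbaacbaaccabbbacab')
  6 → (4, 'acbaaccabbbacab')
  7 → (8, 'accabbbacab')
  8 → (18, 'b')
  9 → (2, 'baacbaaccabbbacab')
  10 → (6, 'baaccabbbacab')
  11 → (14, 'bacab')
  12 → (13, 'bbacab')
  13 → (12, 'bbbacab')
  14 → (16, 'cab')
  15 → (10, 'cabbbacab')
  16 → (1, 'cbaacbaaccabbbacab')
  17 → (5, 'cbaaccabbbacab')
  18 → (9, 'ccabbbacab')

[3, 7, 17, 11, 15, 0, 4, 8, 18, 2, 6, 14, 13, 12, 16, 10, 1, 5, 9]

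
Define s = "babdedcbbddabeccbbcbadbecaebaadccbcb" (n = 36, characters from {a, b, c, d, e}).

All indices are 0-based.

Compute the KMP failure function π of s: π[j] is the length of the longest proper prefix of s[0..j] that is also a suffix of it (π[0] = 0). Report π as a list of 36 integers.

π[0] = 0
j=1 s[j]='a': π[1]=0 (border '')
j=2 s[j]='b': π[2]=1 (border 'b')
j=3 s[j]='d': k: 1→0; π[3]=0 (border '')
j=4 s[j]='e': π[4]=0 (border '')
j=5 s[j]='d': π[5]=0 (border '')
j=6 s[j]='c': π[6]=0 (border '')
j=7 s[j]='b': π[7]=1 (border 'b')
j=8 s[j]='b': k: 1→0; π[8]=1 (border 'b')
j=9 s[j]='d': k: 1→0; π[9]=0 (border '')
j=10 s[j]='d': π[10]=0 (border '')
j=11 s[j]='a': π[11]=0 (border '')
j=12 s[j]='b': π[12]=1 (border 'b')
j=13 s[j]='e': k: 1→0; π[13]=0 (border '')
j=14 s[j]='c': π[14]=0 (border '')
j=15 s[j]='c': π[15]=0 (border '')
j=16 s[j]='b': π[16]=1 (border 'b')
j=17 s[j]='b': k: 1→0; π[17]=1 (border 'b')
j=18 s[j]='c': k: 1→0; π[18]=0 (border '')
j=19 s[j]='b': π[19]=1 (border 'b')
j=20 s[j]='a': π[20]=2 (border 'ba')
j=21 s[j]='d': k: 2→0; π[21]=0 (border '')
j=22 s[j]='b': π[22]=1 (border 'b')
j=23 s[j]='e': k: 1→0; π[23]=0 (border '')
j=24 s[j]='c': π[24]=0 (border '')
j=25 s[j]='a': π[25]=0 (border '')
j=26 s[j]='e': π[26]=0 (border '')
j=27 s[j]='b': π[27]=1 (border 'b')
j=28 s[j]='a': π[28]=2 (border 'ba')
j=29 s[j]='a': k: 2→0; π[29]=0 (border '')
j=30 s[j]='d': π[30]=0 (border '')
j=31 s[j]='c': π[31]=0 (border '')
j=32 s[j]='c': π[32]=0 (border '')
j=33 s[j]='b': π[33]=1 (border 'b')
j=34 s[j]='c': k: 1→0; π[34]=0 (border '')
j=35 s[j]='b': π[35]=1 (border 'b')

[0, 0, 1, 0, 0, 0, 0, 1, 1, 0, 0, 0, 1, 0, 0, 0, 1, 1, 0, 1, 2, 0, 1, 0, 0, 0, 0, 1, 2, 0, 0, 0, 0, 1, 0, 1]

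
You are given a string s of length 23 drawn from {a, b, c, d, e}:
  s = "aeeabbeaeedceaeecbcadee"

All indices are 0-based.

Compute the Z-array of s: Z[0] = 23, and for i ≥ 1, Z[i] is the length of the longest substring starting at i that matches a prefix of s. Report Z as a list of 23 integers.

[23, 0, 0, 1, 0, 0, 0, 3, 0, 0, 0, 0, 0, 3, 0, 0, 0, 0, 0, 1, 0, 0, 0]

Z[0]=23
i=1: outside box; Z[1]=0
i=2: outside box; Z[2]=0
i=3: outside box; Z[3]=1 extend→box=[3,4)
i=4: outside box; Z[4]=0
i=5: outside box; Z[5]=0
i=6: outside box; Z[6]=0
i=7: outside box; Z[7]=3 extend→box=[7,10)
i=8: min(r-i=2, Z[1]=0)=0; Z[8]=0
i=9: min(r-i=1, Z[2]=0)=0; Z[9]=0
i=10: outside box; Z[10]=0
i=11: outside box; Z[11]=0
i=12: outside box; Z[12]=0
i=13: outside box; Z[13]=3 extend→box=[13,16)
i=14: min(r-i=2, Z[1]=0)=0; Z[14]=0
i=15: min(r-i=1, Z[2]=0)=0; Z[15]=0
i=16: outside box; Z[16]=0
i=17: outside box; Z[17]=0
i=18: outside box; Z[18]=0
i=19: outside box; Z[19]=1 extend→box=[19,20)
i=20: outside box; Z[20]=0
i=21: outside box; Z[21]=0
i=22: outside box; Z[22]=0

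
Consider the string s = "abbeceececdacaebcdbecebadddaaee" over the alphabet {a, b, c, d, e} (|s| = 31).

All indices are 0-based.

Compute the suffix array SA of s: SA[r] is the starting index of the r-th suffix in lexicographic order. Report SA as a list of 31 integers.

rank | idx | suffix
   0 |  27 | aaee
   1 |   0 | abbeceececdacaebcdbecebadddaaee
   2 |  11 | acaebcdbecebadddaaee
   3 |  23 | adddaaee
   4 |  13 | aebcdbecebadddaaee
   5 |  28 | aee
   6 |  22 | badddaaee
   7 |   1 | bbeceececdacaebcdbecebadddaaee
   8 |  15 | bcdbecebadddaaee
   9 |  18 | becebadddaaee
  10 |   2 | beceececdacaebcdbecebadddaaee
  11 |  12 | caebcdbecebadddaaee
  12 |   9 | cdacaebcdbecebadddaaee
  13 |  16 | cdbecebadddaaee
  14 |  20 | cebadddaaee
  15 |   7 | cecdacaebcdbecebadddaaee
  16 |   4 | ceececdacaebcdbecebadddaaee
  17 |  26 | daaee
  18 |  10 | dacaebcdbecebadddaaee
  19 |  17 | dbecebadddaaee
  20 |  25 | ddaaee
  21 |  24 | dddaaee
  22 |  30 | e
  23 |  21 | ebadddaaee
  24 |  14 | ebcdbecebadddaaee
  25 |   8 | ecdacaebcdbecebadddaaee
  26 |  19 | ecebadddaaee
  27 |   6 | ececdacaebcdbecebadddaaee
  28 |   3 | eceececdacaebcdbecebadddaaee
  29 |  29 | ee
  30 |   5 | eececdacaebcdbecebadddaaee

[27, 0, 11, 23, 13, 28, 22, 1, 15, 18, 2, 12, 9, 16, 20, 7, 4, 26, 10, 17, 25, 24, 30, 21, 14, 8, 19, 6, 3, 29, 5]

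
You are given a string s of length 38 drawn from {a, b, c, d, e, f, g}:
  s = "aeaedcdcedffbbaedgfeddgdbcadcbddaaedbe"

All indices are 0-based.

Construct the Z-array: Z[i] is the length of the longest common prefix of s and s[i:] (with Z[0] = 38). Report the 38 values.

[38, 0, 2, 0, 0, 0, 0, 0, 0, 0, 0, 0, 0, 0, 2, 0, 0, 0, 0, 0, 0, 0, 0, 0, 0, 0, 1, 0, 0, 0, 0, 0, 1, 2, 0, 0, 0, 0]

Z[0]=38
i=1: outside box; Z[1]=0
i=2: outside box; Z[2]=2 extend→box=[2,4)
i=3: min(r-i=1, Z[1]=0)=0; Z[3]=0
i=4: outside box; Z[4]=0
i=5: outside box; Z[5]=0
i=6: outside box; Z[6]=0
i=7: outside box; Z[7]=0
i=8: outside box; Z[8]=0
i=9: outside box; Z[9]=0
i=10: outside box; Z[10]=0
i=11: outside box; Z[11]=0
i=12: outside box; Z[12]=0
i=13: outside box; Z[13]=0
i=14: outside box; Z[14]=2 extend→box=[14,16)
i=15: min(r-i=1, Z[1]=0)=0; Z[15]=0
i=16: outside box; Z[16]=0
i=17: outside box; Z[17]=0
i=18: outside box; Z[18]=0
i=19: outside box; Z[19]=0
i=20: outside box; Z[20]=0
i=21: outside box; Z[21]=0
i=22: outside box; Z[22]=0
i=23: outside box; Z[23]=0
i=24: outside box; Z[24]=0
i=25: outside box; Z[25]=0
i=26: outside box; Z[26]=1 extend→box=[26,27)
i=27: outside box; Z[27]=0
i=28: outside box; Z[28]=0
i=29: outside box; Z[29]=0
i=30: outside box; Z[30]=0
i=31: outside box; Z[31]=0
i=32: outside box; Z[32]=1 extend→box=[32,33)
i=33: outside box; Z[33]=2 extend→box=[33,35)
i=34: min(r-i=1, Z[1]=0)=0; Z[34]=0
i=35: outside box; Z[35]=0
i=36: outside box; Z[36]=0
i=37: outside box; Z[37]=0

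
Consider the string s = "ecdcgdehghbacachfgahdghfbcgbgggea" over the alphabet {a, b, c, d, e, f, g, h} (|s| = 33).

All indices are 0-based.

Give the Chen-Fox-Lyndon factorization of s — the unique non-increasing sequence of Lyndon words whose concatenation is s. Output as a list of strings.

["e", "cdcgdehgh", "b", "acachfgahdghfbcgbggge", "a"]

emit factor 1: 'e' (i=0, period=1)
emit factor 2: 'cdcgdehgh' (i=1, period=9)
emit factor 3: 'b' (i=10, period=1)
emit factor 4: 'acachfgahdghfbcgbggge' (i=11, period=21)
emit factor 5: 'a' (i=32, period=1)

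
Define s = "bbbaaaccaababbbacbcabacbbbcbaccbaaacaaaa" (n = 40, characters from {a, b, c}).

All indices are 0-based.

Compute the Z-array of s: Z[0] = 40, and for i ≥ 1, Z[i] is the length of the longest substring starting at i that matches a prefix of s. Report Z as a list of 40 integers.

[40, 2, 1, 0, 0, 0, 0, 0, 0, 0, 1, 0, 4, 2, 1, 0, 0, 1, 0, 0, 1, 0, 0, 3, 2, 1, 0, 1, 0, 0, 0, 1, 0, 0, 0, 0, 0, 0, 0, 0]

Z[0]=40
i=1: outside box; Z[1]=2 scan→box=[1,3)
i=2: min(r-i=1, Z[1]=2)=1; Z[2]=1
i=3: outside box; Z[3]=0
i=4: outside box; Z[4]=0
i=5: outside box; Z[5]=0
i=6: outside box; Z[6]=0
i=7: outside box; Z[7]=0
i=8: outside box; Z[8]=0
i=9: outside box; Z[9]=0
i=10: outside box; Z[10]=1 scan→box=[10,11)
i=11: outside box; Z[11]=0
i=12: outside box; Z[12]=4 scan→box=[12,16)
i=13: min(r-i=3, Z[1]=2)=2; Z[13]=2
i=14: min(r-i=2, Z[2]=1)=1; Z[14]=1
i=15: min(r-i=1, Z[3]=0)=0; Z[15]=0
i=16: outside box; Z[16]=0
i=17: outside box; Z[17]=1 scan→box=[17,18)
i=18: outside box; Z[18]=0
i=19: outside box; Z[19]=0
i=20: outside box; Z[20]=1 scan→box=[20,21)
i=21: outside box; Z[21]=0
i=22: outside box; Z[22]=0
i=23: outside box; Z[23]=3 scan→box=[23,26)
i=24: min(r-i=2, Z[1]=2)=2; Z[24]=2
i=25: min(r-i=1, Z[2]=1)=1; Z[25]=1
i=26: outside box; Z[26]=0
i=27: outside box; Z[27]=1 scan→box=[27,28)
i=28: outside box; Z[28]=0
i=29: outside box; Z[29]=0
i=30: outside box; Z[30]=0
i=31: outside box; Z[31]=1 scan→box=[31,32)
i=32: outside box; Z[32]=0
i=33: outside box; Z[33]=0
i=34: outside box; Z[34]=0
i=35: outside box; Z[35]=0
i=36: outside box; Z[36]=0
i=37: outside box; Z[37]=0
i=38: outside box; Z[38]=0
i=39: outside box; Z[39]=0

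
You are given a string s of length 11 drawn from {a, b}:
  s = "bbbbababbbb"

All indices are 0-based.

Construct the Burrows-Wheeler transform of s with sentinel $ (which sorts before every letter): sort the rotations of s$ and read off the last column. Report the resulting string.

bbbbbabbbba$

rank  rotation      last
    0  $bbbbababbbb  b
    1  ababbbb$bbbb  b
    2  abbbb$bbbbab  b
    3  b$bbbbababbb  b
    4  bababbbb$bbb  b
    5  babbbb$bbbba  a
    6  bb$bbbbababb  b
    7  bbababbbb$bb  b
    8  bbb$bbbbabab  b
    9  bbbababbbb$b  b
   10  bbbb$bbbbaba  a
   11  bbbbababbbb$  $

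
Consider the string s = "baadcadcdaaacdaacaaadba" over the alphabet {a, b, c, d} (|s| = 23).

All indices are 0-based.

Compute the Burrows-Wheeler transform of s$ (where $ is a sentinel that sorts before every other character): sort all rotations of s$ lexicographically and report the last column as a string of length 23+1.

rank  rotation                  last
    0  $baadcadcdaaacdaacaaadba  a
    1  a$baadcadcdaaacdaacaaadb  b
    2  aaacdaacaaadba$baadcadcd  d
    3  aaadba$baadcadcdaaacdaac  c
    4  aacaaadba$baadcadcdaaacd  d
    5  aacdaacaaadba$baadcadcda  a
    6  aadba$baadcadcdaaacdaaca  a
    7  aadcadcdaaacdaacaaadba$b  b
    8  acaaadba$baadcadcdaaacda  a
    9  acdaacaaadba$baadcadcdaa  a
   10  adba$baadcadcdaaacdaacaa  a
   11  adcadcdaaacdaacaaadba$ba  a
   12  adcdaaacdaacaaadba$baadc  c
   13  ba$baadcadcdaaacdaacaaad  d
   14  baadcadcdaaacdaacaaadba$  $
   15  caaadba$baadcadcdaaacdaa  a
   16  cadcdaaacdaacaaadba$baad  d
   17  cdaaacdaacaaadba$baadcad  d
   18  cdaacaaadba$baadcadcdaaa  a
   19  daaacdaacaaadba$baadcadc  c
   20  daacaaadba$baadcadcdaaac  c
   21  dba$baadcadcdaaacdaacaaa  a
   22  dcadcdaaacdaacaaadba$baa  a
   23  dcdaaacdaacaaadba$baadca  a

abdcdaabaaaacd$addaccaaa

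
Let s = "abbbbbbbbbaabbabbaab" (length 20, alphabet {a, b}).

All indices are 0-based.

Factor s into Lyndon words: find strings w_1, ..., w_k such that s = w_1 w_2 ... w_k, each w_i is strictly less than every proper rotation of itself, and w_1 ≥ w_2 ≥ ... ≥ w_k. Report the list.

["abbbbbbbbb", "aabbabb", "aab"]

emit factor 1: 'abbbbbbbbb' (i=0, period=10)
emit factor 2: 'aabbabb' (i=10, period=7)
emit factor 3: 'aab' (i=17, period=3)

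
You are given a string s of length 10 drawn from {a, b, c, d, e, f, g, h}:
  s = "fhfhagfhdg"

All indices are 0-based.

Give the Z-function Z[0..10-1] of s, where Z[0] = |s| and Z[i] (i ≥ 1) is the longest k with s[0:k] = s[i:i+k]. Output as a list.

Z[0]=10
i=1: i≥r, start 0; Z[1]=0
i=2: i≥r, start 0; Z[2]=2 extend→box=[2,4)
i=3: min(r-i=1, Z[1]=0)=0; Z[3]=0
i=4: i≥r, start 0; Z[4]=0
i=5: i≥r, start 0; Z[5]=0
i=6: i≥r, start 0; Z[6]=2 extend→box=[6,8)
i=7: min(r-i=1, Z[1]=0)=0; Z[7]=0
i=8: i≥r, start 0; Z[8]=0
i=9: i≥r, start 0; Z[9]=0

[10, 0, 2, 0, 0, 0, 2, 0, 0, 0]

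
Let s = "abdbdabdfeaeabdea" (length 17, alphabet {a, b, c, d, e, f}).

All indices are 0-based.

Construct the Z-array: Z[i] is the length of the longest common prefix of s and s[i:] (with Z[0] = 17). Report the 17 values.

[17, 0, 0, 0, 0, 3, 0, 0, 0, 0, 1, 0, 3, 0, 0, 0, 1]

Z[0]=17
i=1: i≥r, start 0; Z[1]=0
i=2: i≥r, start 0; Z[2]=0
i=3: i≥r, start 0; Z[3]=0
i=4: i≥r, start 0; Z[4]=0
i=5: i≥r, start 0; Z[5]=3 scan→box=[5,8)
i=6: min(r-i=2, Z[1]=0)=0; Z[6]=0
i=7: min(r-i=1, Z[2]=0)=0; Z[7]=0
i=8: i≥r, start 0; Z[8]=0
i=9: i≥r, start 0; Z[9]=0
i=10: i≥r, start 0; Z[10]=1 scan→box=[10,11)
i=11: i≥r, start 0; Z[11]=0
i=12: i≥r, start 0; Z[12]=3 scan→box=[12,15)
i=13: min(r-i=2, Z[1]=0)=0; Z[13]=0
i=14: min(r-i=1, Z[2]=0)=0; Z[14]=0
i=15: i≥r, start 0; Z[15]=0
i=16: i≥r, start 0; Z[16]=1 scan→box=[16,17)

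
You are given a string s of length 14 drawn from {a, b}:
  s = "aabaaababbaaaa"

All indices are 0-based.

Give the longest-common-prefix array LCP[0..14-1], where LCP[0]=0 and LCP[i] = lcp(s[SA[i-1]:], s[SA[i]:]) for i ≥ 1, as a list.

rank | idx | suffix
   0 |  13 | a
   1 |  12 | aa
   2 |  11 | aaa
   3 |  10 | aaaa
   4 |   3 | aaababbaaaa
   5 |   0 | aabaaababbaaaa
   6 |   4 | aababbaaaa
   7 |   1 | abaaababbaaaa
   8 |   5 | ababbaaaa
   9 |   7 | abbaaaa
  10 |   9 | baaaa
  11 |   2 | baaababbaaaa
  12 |   6 | babbaaaa
  13 |   8 | bbaaaa

SA = [13, 12, 11, 10, 3, 0, 4, 1, 5, 7, 9, 2, 6, 8]
rank  pair      lcp
   1  s[13:],s[12:]  1  'a'
   2  s[12:],s[11:]  2  'aa'
   3  s[11:],s[10:]  3  'aaa'
   4  s[10:],s[3:]  3  'aaa'
   5  s[3:],s[0:]  2  'aa'
   6  s[0:],s[4:]  4  'aaba'
   7  s[4:],s[1:]  1  'a'
   8  s[1:],s[5:]  3  'aba'
   9  s[5:],s[7:]  2  'ab'
  10  s[7:],s[9:]  0  ''
  11  s[9:],s[2:]  4  'baaa'
  12  s[2:],s[6:]  2  'ba'
  13  s[6:],s[8:]  1  'b'

[0, 1, 2, 3, 3, 2, 4, 1, 3, 2, 0, 4, 2, 1]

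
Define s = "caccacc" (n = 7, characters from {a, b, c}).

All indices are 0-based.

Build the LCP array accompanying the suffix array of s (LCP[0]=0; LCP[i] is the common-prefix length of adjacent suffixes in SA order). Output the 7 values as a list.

[0, 3, 0, 1, 4, 1, 2]

rank | idx | suffix
   0 |   4 | acc
   1 |   1 | accacc
   2 |   6 | c
   3 |   3 | cacc
   4 |   0 | caccacc
   5 |   5 | cc
   6 |   2 | ccacc

SA = [4, 1, 6, 3, 0, 5, 2]
i: (SA[i-1],SA[i]) lcp shared
  1: (4,1) 3 'acc'
  2: (1,6) 0 ''
  3: (6,3) 1 'c'
  4: (3,0) 4 'cacc'
  5: (0,5) 1 'c'
  6: (5,2) 2 'cc'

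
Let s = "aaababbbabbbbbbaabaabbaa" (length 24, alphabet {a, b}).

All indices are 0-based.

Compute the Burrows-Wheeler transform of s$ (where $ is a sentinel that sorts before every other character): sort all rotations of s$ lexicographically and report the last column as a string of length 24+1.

aab$babaaabbbbaababbbabba

rank  rotation                   last
    0  $aaababbbabbbbbbaabaabbaa  a
    1  a$aaababbbabbbbbbaabaabba  a
    2  aa$aaababbbabbbbbbaabaabb  b
    3  aaababbbabbbbbbaabaabbaa$  $
    4  aabaabbaa$aaababbbabbbbbb  b
    5  aababbbabbbbbbaabaabbaa$a  a
    6  aabbaa$aaababbbabbbbbbaab  b
    7  abaabbaa$aaababbbabbbbbba  a
    8  ababbbabbbbbbaabaabbaa$aa  a
    9  abbaa$aaababbbabbbbbbaaba  a
   10  abbbabbbbbbaabaabbaa$aaab  b
   11  abbbbbbaabaabbaa$aaababbb  b
   12  baa$aaababbbabbbbbbaabaab  b
   13  baabaabbaa$aaababbbabbbbb  b
   14  baabbaa$aaababbbabbbbbbaa  a
   15  babbbabbbbbbaabaabbaa$aaa  a
   16  babbbbbbaabaabbaa$aaababb  b
   17  bbaa$aaababbbabbbbbbaabaa  a
   18  bbaabaabbaa$aaababbbabbbb  b
   19  bbabbbbbbaabaabbaa$aaabab  b
   20  bbbaabaabbaa$aaababbbabbb  b
   21  bbbabbbbbbaabaabbaa$aaaba  a
   22  bbbbaabaabbaa$aaababbbabb  b
   23  bbbbbaabaabbaa$aaababbbab  b
   24  bbbbbbaabaabbaa$aaababbba  a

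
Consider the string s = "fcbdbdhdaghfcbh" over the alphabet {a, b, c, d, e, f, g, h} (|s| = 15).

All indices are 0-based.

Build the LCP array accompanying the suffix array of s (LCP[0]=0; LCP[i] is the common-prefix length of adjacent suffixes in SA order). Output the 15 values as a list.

[0, 0, 2, 1, 0, 2, 0, 1, 1, 0, 3, 0, 0, 1, 1]

rank | idx | suffix
   0 |   8 | aghfcbh
   1 |   2 | bdbdhdaghfcbh
   2 |   4 | bdhdaghfcbh
   3 |  13 | bh
   4 |   1 | cbdbdhdaghfcbh
   5 |  12 | cbh
   6 |   7 | daghfcbh
   7 |   3 | dbdhdaghfcbh
   8 |   5 | dhdaghfcbh
   9 |   0 | fcbdbdhdaghfcbh
  10 |  11 | fcbh
  11 |   9 | ghfcbh
  12 |  14 | h
  13 |   6 | hdaghfcbh
  14 |  10 | hfcbh

SA = [8, 2, 4, 13, 1, 12, 7, 3, 5, 0, 11, 9, 14, 6, 10]
[i] adj suffixes → lcp
  [1] 8/2 → 0 ('')
  [2] 2/4 → 2 ('bd')
  [3] 4/13 → 1 ('b')
  [4] 13/1 → 0 ('')
  [5] 1/12 → 2 ('cb')
  [6] 12/7 → 0 ('')
  [7] 7/3 → 1 ('d')
  [8] 3/5 → 1 ('d')
  [9] 5/0 → 0 ('')
  [10] 0/11 → 3 ('fcb')
  [11] 11/9 → 0 ('')
  [12] 9/14 → 0 ('')
  [13] 14/6 → 1 ('h')
  [14] 6/10 → 1 ('h')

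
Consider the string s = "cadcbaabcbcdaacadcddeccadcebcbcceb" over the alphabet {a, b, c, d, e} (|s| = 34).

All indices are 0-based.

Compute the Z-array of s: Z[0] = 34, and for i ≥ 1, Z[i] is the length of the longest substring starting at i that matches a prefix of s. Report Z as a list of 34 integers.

[34, 0, 0, 1, 0, 0, 0, 0, 1, 0, 1, 0, 0, 0, 4, 0, 0, 1, 0, 0, 0, 1, 4, 0, 0, 1, 0, 0, 1, 0, 1, 1, 0, 0]

Z[0]=34
i=1: outside box; Z[1]=0
i=2: outside box; Z[2]=0
i=3: outside box; Z[3]=1 grow→box=[3,4)
i=4: outside box; Z[4]=0
i=5: outside box; Z[5]=0
i=6: outside box; Z[6]=0
i=7: outside box; Z[7]=0
i=8: outside box; Z[8]=1 grow→box=[8,9)
i=9: outside box; Z[9]=0
i=10: outside box; Z[10]=1 grow→box=[10,11)
i=11: outside box; Z[11]=0
i=12: outside box; Z[12]=0
i=13: outside box; Z[13]=0
i=14: outside box; Z[14]=4 grow→box=[14,18)
i=15: min(r-i=3, Z[1]=0)=0; Z[15]=0
i=16: min(r-i=2, Z[2]=0)=0; Z[16]=0
i=17: min(r-i=1, Z[3]=1)=1; Z[17]=1
i=18: outside box; Z[18]=0
i=19: outside box; Z[19]=0
i=20: outside box; Z[20]=0
i=21: outside box; Z[21]=1 grow→box=[21,22)
i=22: outside box; Z[22]=4 grow→box=[22,26)
i=23: min(r-i=3, Z[1]=0)=0; Z[23]=0
i=24: min(r-i=2, Z[2]=0)=0; Z[24]=0
i=25: min(r-i=1, Z[3]=1)=1; Z[25]=1
i=26: outside box; Z[26]=0
i=27: outside box; Z[27]=0
i=28: outside box; Z[28]=1 grow→box=[28,29)
i=29: outside box; Z[29]=0
i=30: outside box; Z[30]=1 grow→box=[30,31)
i=31: outside box; Z[31]=1 grow→box=[31,32)
i=32: outside box; Z[32]=0
i=33: outside box; Z[33]=0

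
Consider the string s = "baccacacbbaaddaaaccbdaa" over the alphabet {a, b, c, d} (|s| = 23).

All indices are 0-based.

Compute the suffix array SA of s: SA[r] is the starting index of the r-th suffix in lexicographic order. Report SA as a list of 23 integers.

[22, 21, 14, 15, 10, 4, 6, 1, 16, 11, 9, 0, 8, 19, 3, 5, 7, 18, 2, 17, 20, 13, 12]

rank→(start, suffix):
  0 → (22, 'a')
  1 → (21, 'aa')
  2 → (14, 'aaaccbdaa')
  3 → (15, 'aaccbdaa')
  4 → (10, 'aaddaaaccbdaa')
  5 → (4, 'acacbbaaddaaaccbdaa')
  6 → (6, 'acbbaaddaaaccbdaa')
  7 → (1, 'accacacbbaaddaaaccbdaa')
  8 → (16, 'accbdaa')
  9 → (11, 'addaaaccbdaa')
  10 → (9, 'baaddaaaccbdaa')
  11 → (0, 'baccacacbbaaddaaaccbdaa')
  12 → (8, 'bbaaddaaaccbdaa')
  13 → (19, 'bdaa')
  14 → (3, 'cacacbbaaddaaaccbdaa')
  15 → (5, 'cacbbaaddaaaccbdaa')
  16 → (7, 'cbbaaddaaaccbdaa')
  17 → (18, 'cbdaa')
  18 → (2, 'ccacacbbaaddaaaccbdaa')
  19 → (17, 'ccbdaa')
  20 → (20, 'daa')
  21 → (13, 'daaaccbdaa')
  22 → (12, 'ddaaaccbdaa')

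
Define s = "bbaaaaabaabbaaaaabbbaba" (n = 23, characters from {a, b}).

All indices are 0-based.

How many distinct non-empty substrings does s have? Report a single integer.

207

sorted suffixes:
  #0 SA[0]=22  'a'
  #1 SA[1]=2  'aaaaabaabbaaaaabbbaba'
  #2 SA[2]=12  'aaaaabbbaba'
  #3 SA[3]=3  'aaaabaabbaaaaabbbaba'
  #4 SA[4]=13  'aaaabbbaba'
  #5 SA[5]=4  'aaabaabbaaaaabbbaba'
  #6 SA[6]=14  'aaabbbaba'
  #7 SA[7]=5  'aabaabbaaaaabbbaba'
  #8 SA[8]=8  'aabbaaaaabbbaba'
  #9 SA[9]=15  'aabbbaba'
  #10 SA[10]=20  'aba'
  #11 SA[11]=6  'abaabbaaaaabbbaba'
  #12 SA[12]=9  'abbaaaaabbbaba'
  #13 SA[13]=16  'abbbaba'
  #14 SA[14]=21  'ba'
  #15 SA[15]=1  'baaaaabaabbaaaaabbbaba'
  #16 SA[16]=11  'baaaaabbbaba'
  #17 SA[17]=7  'baabbaaaaabbbaba'
  #18 SA[18]=19  'baba'
  #19 SA[19]=0  'bbaaaaabaabbaaaaabbbaba'
  #20 SA[20]=10  'bbaaaaabbbaba'
  #21 SA[21]=18  'bbaba'
  #22 SA[22]=17  'bbbaba'

SA = [22, 2, 12, 3, 13, 4, 14, 5, 8, 15, 20, 6, 9, 16, 21, 1, 11, 7, 19, 0, 10, 18, 17]
rank  pair      lcp
   1  s[22:],s[2:]  1  'a'
   2  s[2:],s[12:]  6  'aaaaab'
   3  s[12:],s[3:]  4  'aaaa'
   4  s[3:],s[13:]  5  'aaaab'
   5  s[13:],s[4:]  3  'aaa'
   6  s[4:],s[14:]  4  'aaab'
   7  s[14:],s[5:]  2  'aa'
   8  s[5:],s[8:]  3  'aab'
   9  s[8:],s[15:]  4  'aabb'
  10  s[15:],s[20:]  1  'a'
  11  s[20:],s[6:]  3  'aba'
  12  s[6:],s[9:]  2  'ab'
  13  s[9:],s[16:]  3  'abb'
  14  s[16:],s[21:]  0  ''
  15  s[21:],s[1:]  2  'ba'
  16  s[1:],s[11:]  7  'baaaaab'
  17  s[11:],s[7:]  3  'baa'
  18  s[7:],s[19:]  2  'ba'
  19  s[19:],s[0:]  1  'b'
  20  s[0:],s[10:]  8  'bbaaaaab'
  21  s[10:],s[18:]  3  'bba'
  22  s[18:],s[17:]  2  'bb'

n(n+1)/2 = 23·24/2 = 276
Σ LCP = 0 + 1 + 6 + 4 + 5 + 3 + 4 + 2 + 3 + 4 + 1 + 3 + 2 + 3 + 0 + 2 + 7 + 3 + 2 + 1 + 8 + 3 + 2 = 69
distinct = 276 − 69 = 207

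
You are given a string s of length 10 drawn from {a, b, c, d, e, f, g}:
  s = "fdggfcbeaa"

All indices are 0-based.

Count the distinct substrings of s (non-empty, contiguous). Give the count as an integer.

52

rank→(start, suffix):
  0 → (9, 'a')
  1 → (8, 'aa')
  2 → (6, 'beaa')
  3 → (5, 'cbeaa')
  4 → (1, 'dggfcbeaa')
  5 → (7, 'eaa')
  6 → (4, 'fcbeaa')
  7 → (0, 'fdggfcbeaa')
  8 → (3, 'gfcbeaa')
  9 → (2, 'ggfcbeaa')

SA = [9, 8, 6, 5, 1, 7, 4, 0, 3, 2]
rank  pair      lcp
   1  s[9:],s[8:]  1  'a'
   2  s[8:],s[6:]  0  ''
   3  s[6:],s[5:]  0  ''
   4  s[5:],s[1:]  0  ''
   5  s[1:],s[7:]  0  ''
   6  s[7:],s[4:]  0  ''
   7  s[4:],s[0:]  1  'f'
   8  s[0:],s[3:]  0  ''
   9  s[3:],s[2:]  1  'g'

n(n+1)/2 = 10·11/2 = 55
Σ LCP = 0 + 1 + 0 + 0 + 0 + 0 + 0 + 1 + 0 + 1 = 3
distinct = 55 − 3 = 52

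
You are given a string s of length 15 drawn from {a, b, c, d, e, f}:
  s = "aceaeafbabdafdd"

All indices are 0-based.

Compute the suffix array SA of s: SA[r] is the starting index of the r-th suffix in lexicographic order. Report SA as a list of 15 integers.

[8, 0, 3, 5, 11, 7, 9, 1, 14, 10, 13, 2, 4, 6, 12]

sorted suffixes:
  #0 SA[0]=8  'abdafdd'
  #1 SA[1]=0  'aceaeafbabdafdd'
  #2 SA[2]=3  'aeafbabdafdd'
  #3 SA[3]=5  'afbabdafdd'
  #4 SA[4]=11  'afdd'
  #5 SA[5]=7  'babdafdd'
  #6 SA[6]=9  'bdafdd'
  #7 SA[7]=1  'ceaeafbabdafdd'
  #8 SA[8]=14  'd'
  #9 SA[9]=10  'dafdd'
  #10 SA[10]=13  'dd'
  #11 SA[11]=2  'eaeafbabdafdd'
  #12 SA[12]=4  'eafbabdafdd'
  #13 SA[13]=6  'fbabdafdd'
  #14 SA[14]=12  'fdd'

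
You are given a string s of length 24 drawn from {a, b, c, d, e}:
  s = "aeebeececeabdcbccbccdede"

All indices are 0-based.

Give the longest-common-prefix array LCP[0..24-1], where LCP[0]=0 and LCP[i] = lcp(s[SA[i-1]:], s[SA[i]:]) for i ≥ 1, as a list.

sorted suffixes:
  #0 SA[0]=10  'abdcbccbccdede'
  #1 SA[1]=0  'aeebeececeabdcbccbccdede'
  #2 SA[2]=14  'bccbccdede'
  #3 SA[3]=17  'bccdede'
  #4 SA[4]=11  'bdcbccbccdede'
  #5 SA[5]=3  'beececeabdcbccbccdede'
  #6 SA[6]=13  'cbccbccdede'
  #7 SA[7]=16  'cbccdede'
  #8 SA[8]=15  'ccbccdede'
  #9 SA[9]=18  'ccdede'
  #10 SA[10]=19  'cdede'
  #11 SA[11]=8  'ceabdcbccbccdede'
  #12 SA[12]=6  'ceceabdcbccbccdede'
  #13 SA[13]=12  'dcbccbccdede'
  #14 SA[14]=22  'de'
  #15 SA[15]=20  'dede'
  #16 SA[16]=23  'e'
  #17 SA[17]=9  'eabdcbccbccdede'
  #18 SA[18]=2  'ebeececeabdcbccbccdede'
  #19 SA[19]=7  'eceabdcbccbccdede'
  #20 SA[20]=5  'ececeabdcbccbccdede'
  #21 SA[21]=21  'ede'
  #22 SA[22]=1  'eebeececeabdcbccbccdede'
  #23 SA[23]=4  'eececeabdcbccbccdede'

SA = [10, 0, 14, 17, 11, 3, 13, 16, 15, 18, 19, 8, 6, 12, 22, 20, 23, 9, 2, 7, 5, 21, 1, 4]
rank  pair      lcp
   1  s[10:],s[0:]  1  'a'
   2  s[0:],s[14:]  0  ''
   3  s[14:],s[17:]  3  'bcc'
   4  s[17:],s[11:]  1  'b'
   5  s[11:],s[3:]  1  'b'
   6  s[3:],s[13:]  0  ''
   7  s[13:],s[16:]  4  'cbcc'
   8  s[16:],s[15:]  1  'c'
   9  s[15:],s[18:]  2  'cc'
  10  s[18:],s[19:]  1  'c'
  11  s[19:],s[8:]  1  'c'
  12  s[8:],s[6:]  2  'ce'
  13  s[6:],s[12:]  0  ''
  14  s[12:],s[22:]  1  'd'
  15  s[22:],s[20:]  2  'de'
  16  s[20:],s[23:]  0  ''
  17  s[23:],s[9:]  1  'e'
  18  s[9:],s[2:]  1  'e'
  19  s[2:],s[7:]  1  'e'
  20  s[7:],s[5:]  3  'ece'
  21  s[5:],s[21:]  1  'e'
  22  s[21:],s[1:]  1  'e'
  23  s[1:],s[4:]  2  'ee'

[0, 1, 0, 3, 1, 1, 0, 4, 1, 2, 1, 1, 2, 0, 1, 2, 0, 1, 1, 1, 3, 1, 1, 2]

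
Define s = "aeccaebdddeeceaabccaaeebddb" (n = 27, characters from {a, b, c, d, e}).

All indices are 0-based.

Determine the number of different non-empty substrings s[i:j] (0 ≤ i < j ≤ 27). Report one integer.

341

sorted suffixes:
  #0 SA[0]=14  'aabccaaeebddb'
  #1 SA[1]=19  'aaeebddb'
  #2 SA[2]=15  'abccaaeebddb'
  #3 SA[3]=4  'aebdddeeceaabccaaeebddb'
  #4 SA[4]=0  'aeccaebdddeeceaabccaaeebddb'
  #5 SA[5]=20  'aeebddb'
  #6 SA[6]=26  'b'
  #7 SA[7]=16  'bccaaeebddb'
  #8 SA[8]=23  'bddb'
  #9 SA[9]=6  'bdddeeceaabccaaeebddb'
  #10 SA[10]=18  'caaeebddb'
  #11 SA[11]=3  'caebdddeeceaabccaaeebddb'
  #12 SA[12]=17  'ccaaeebddb'
  #13 SA[13]=2  'ccaebdddeeceaabccaaeebddb'
  #14 SA[14]=12  'ceaabccaaeebddb'
  #15 SA[15]=25  'db'
  #16 SA[16]=24  'ddb'
  #17 SA[17]=7  'dddeeceaabccaaeebddb'
  #18 SA[18]=8  'ddeeceaabccaaeebddb'
  #19 SA[19]=9  'deeceaabccaaeebddb'
  #20 SA[20]=13  'eaabccaaeebddb'
  #21 SA[21]=22  'ebddb'
  #22 SA[22]=5  'ebdddeeceaabccaaeebddb'
  #23 SA[23]=1  'eccaebdddeeceaabccaaeebddb'
  #24 SA[24]=11  'eceaabccaaeebddb'
  #25 SA[25]=21  'eebddb'
  #26 SA[26]=10  'eeceaabccaaeebddb'

SA = [14, 19, 15, 4, 0, 20, 26, 16, 23, 6, 18, 3, 17, 2, 12, 25, 24, 7, 8, 9, 13, 22, 5, 1, 11, 21, 10]
rank  pair      lcp
   1  s[14:],s[19:]  2  'aa'
   2  s[19:],s[15:]  1  'a'
   3  s[15:],s[4:]  1  'a'
   4  s[4:],s[0:]  2  'ae'
   5  s[0:],s[20:]  2  'ae'
   6  s[20:],s[26:]  0  ''
   7  s[26:],s[16:]  1  'b'
   8  s[16:],s[23:]  1  'b'
   9  s[23:],s[6:]  3  'bdd'
  10  s[6:],s[18:]  0  ''
  11  s[18:],s[3:]  2  'ca'
  12  s[3:],s[17:]  1  'c'
  13  s[17:],s[2:]  3  'cca'
  14  s[2:],s[12:]  1  'c'
  15  s[12:],s[25:]  0  ''
  16  s[25:],s[24:]  1  'd'
  17  s[24:],s[7:]  2  'dd'
  18  s[7:],s[8:]  2  'dd'
  19  s[8:],s[9:]  1  'd'
  20  s[9:],s[13:]  0  ''
  21  s[13:],s[22:]  1  'e'
  22  s[22:],s[5:]  4  'ebdd'
  23  s[5:],s[1:]  1  'e'
  24  s[1:],s[11:]  2  'ec'
  25  s[11:],s[21:]  1  'e'
  26  s[21:],s[10:]  2  'ee'

n(n+1)/2 = 27·28/2 = 378
Σ LCP = 0 + 2 + 1 + 1 + 2 + 2 + 0 + 1 + 1 + 3 + 0 + 2 + 1 + 3 + 1 + 0 + 1 + 2 + 2 + 1 + 0 + 1 + 4 + 1 + 2 + 1 + 2 = 37
distinct = 378 − 37 = 341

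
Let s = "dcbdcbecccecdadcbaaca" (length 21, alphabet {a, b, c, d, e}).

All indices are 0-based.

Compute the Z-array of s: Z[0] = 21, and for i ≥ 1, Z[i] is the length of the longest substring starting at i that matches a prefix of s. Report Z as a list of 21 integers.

[21, 0, 0, 3, 0, 0, 0, 0, 0, 0, 0, 0, 1, 0, 3, 0, 0, 0, 0, 0, 0]

Z[0]=21
i=1: fresh scan; Z[1]=0
i=2: fresh scan; Z[2]=0
i=3: fresh scan; Z[3]=3 grow→box=[3,6)
i=4: min(r-i=2, Z[1]=0)=0; Z[4]=0
i=5: min(r-i=1, Z[2]=0)=0; Z[5]=0
i=6: fresh scan; Z[6]=0
i=7: fresh scan; Z[7]=0
i=8: fresh scan; Z[8]=0
i=9: fresh scan; Z[9]=0
i=10: fresh scan; Z[10]=0
i=11: fresh scan; Z[11]=0
i=12: fresh scan; Z[12]=1 grow→box=[12,13)
i=13: fresh scan; Z[13]=0
i=14: fresh scan; Z[14]=3 grow→box=[14,17)
i=15: min(r-i=2, Z[1]=0)=0; Z[15]=0
i=16: min(r-i=1, Z[2]=0)=0; Z[16]=0
i=17: fresh scan; Z[17]=0
i=18: fresh scan; Z[18]=0
i=19: fresh scan; Z[19]=0
i=20: fresh scan; Z[20]=0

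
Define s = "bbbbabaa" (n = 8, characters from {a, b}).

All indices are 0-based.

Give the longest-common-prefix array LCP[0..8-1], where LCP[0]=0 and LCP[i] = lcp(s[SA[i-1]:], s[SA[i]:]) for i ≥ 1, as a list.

[0, 1, 1, 0, 2, 1, 2, 3]

sorted suffixes:
  #0 SA[0]=7  'a'
  #1 SA[1]=6  'aa'
  #2 SA[2]=4  'abaa'
  #3 SA[3]=5  'baa'
  #4 SA[4]=3  'babaa'
  #5 SA[5]=2  'bbabaa'
  #6 SA[6]=1  'bbbabaa'
  #7 SA[7]=0  'bbbbabaa'

SA = [7, 6, 4, 5, 3, 2, 1, 0]
rank  pair      lcp
   1  s[7:],s[6:]  1  'a'
   2  s[6:],s[4:]  1  'a'
   3  s[4:],s[5:]  0  ''
   4  s[5:],s[3:]  2  'ba'
   5  s[3:],s[2:]  1  'b'
   6  s[2:],s[1:]  2  'bb'
   7  s[1:],s[0:]  3  'bbb'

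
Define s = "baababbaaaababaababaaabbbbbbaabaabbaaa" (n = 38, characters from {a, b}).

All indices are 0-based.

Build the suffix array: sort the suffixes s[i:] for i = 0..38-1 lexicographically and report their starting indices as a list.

[37, 36, 35, 7, 8, 19, 28, 14, 9, 1, 31, 20, 17, 12, 29, 15, 10, 2, 32, 4, 21, 34, 6, 18, 27, 13, 0, 30, 16, 11, 3, 33, 5, 26, 25, 24, 23, 22]

rank→(start, suffix):
  0 → (37, 'a')
  1 → (36, 'aa')
  2 → (35, 'aaa')
  3 → (7, 'aaaababaababaaabbbbbbaabaabbaaa')
  4 → (8, 'aaababaababaaabbbbbbaabaabbaaa')
  5 → (19, 'aaabbbbbbaabaabbaaa')
  6 → (28, 'aabaabbaaa')
  7 → (14, 'aababaaabbbbbbaabaabbaaa')
  8 → (9, 'aababaababaaabbbbbbaabaabbaaa')
  9 → (1, 'aababbaaaababaababaaabbbbbbaabaabbaaa')
  10 → (31, 'aabbaaa')
  11 → (20, 'aabbbbbbaabaabbaaa')
  12 → (17, 'abaaabbbbbbaabaabbaaa')
  13 → (12, 'abaababaaabbbbbbaabaabbaaa')
  14 → (29, 'abaabbaaa')
  15 → (15, 'ababaaabbbbbbaabaabbaaa')
  16 → (10, 'ababaababaaabbbbbbaabaabbaaa')
  17 → (2, 'ababbaaaababaababaaabbbbbbaabaabbaaa')
  18 → (32, 'abbaaa')
  19 → (4, 'abbaaaababaababaaabbbbbbaabaabbaaa')
  20 → (21, 'abbbbbbaabaabbaaa')
  21 → (34, 'baaa')
  22 → (6, 'baaaababaababaaabbbbbbaabaabbaaa')
  23 → (18, 'baaabbbbbbaabaabbaaa')
  24 → (27, 'baabaabbaaa')
  25 → (13, 'baababaaabbbbbbaabaabbaaa')
  26 → (0, 'baababbaaaababaababaaabbbbbbaabaabbaaa')
  27 → (30, 'baabbaaa')
  28 → (16, 'babaaabbbbbbaabaabbaaa')
  29 → (11, 'babaababaaabbbbbbaabaabbaaa')
  30 → (3, 'babbaaaababaababaaabbbbbbaabaabbaaa')
  31 → (33, 'bbaaa')
  32 → (5, 'bbaaaababaababaaabbbbbbaabaabbaaa')
  33 → (26, 'bbaabaabbaaa')
  34 → (25, 'bbbaabaabbaaa')
  35 → (24, 'bbbbaabaabbaaa')
  36 → (23, 'bbbbbaabaabbaaa')
  37 → (22, 'bbbbbbaabaabbaaa')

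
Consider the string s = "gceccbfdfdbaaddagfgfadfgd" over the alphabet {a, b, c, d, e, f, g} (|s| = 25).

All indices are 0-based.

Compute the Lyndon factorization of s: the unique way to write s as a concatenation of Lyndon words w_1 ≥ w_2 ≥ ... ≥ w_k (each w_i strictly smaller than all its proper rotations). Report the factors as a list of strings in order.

emit factor 1: 'g' (i=0, period=1)
emit factor 2: 'ce' (i=1, period=2)
emit factor 3: 'c' (i=3, period=1)
emit factor 4: 'c' (i=4, period=1)
emit factor 5: 'bfdfd' (i=5, period=5)
emit factor 6: 'b' (i=10, period=1)
emit factor 7: 'aaddagfgfadfgd' (i=11, period=14)

["g", "ce", "c", "c", "bfdfd", "b", "aaddagfgfadfgd"]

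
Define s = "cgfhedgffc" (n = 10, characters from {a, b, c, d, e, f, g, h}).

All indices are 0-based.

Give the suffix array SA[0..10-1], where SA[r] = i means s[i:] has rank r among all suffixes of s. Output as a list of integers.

[9, 0, 5, 4, 8, 7, 2, 6, 1, 3]

rank | idx | suffix
   0 |   9 | c
   1 |   0 | cgfhedgffc
   2 |   5 | dgffc
   3 |   4 | edgffc
   4 |   8 | fc
   5 |   7 | ffc
   6 |   2 | fhedgffc
   7 |   6 | gffc
   8 |   1 | gfhedgffc
   9 |   3 | hedgffc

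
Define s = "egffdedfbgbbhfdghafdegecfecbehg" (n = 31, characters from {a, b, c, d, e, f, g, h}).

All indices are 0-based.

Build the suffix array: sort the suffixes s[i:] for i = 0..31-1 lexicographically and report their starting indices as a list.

sorted suffixes:
  #0 SA[0]=17  'afdegecfecbehg'
  #1 SA[1]=10  'bbhfdghafdegecfecbehg'
  #2 SA[2]=27  'behg'
  #3 SA[3]=8  'bgbbhfdghafdegecfecbehg'
  #4 SA[4]=11  'bhfdghafdegecfecbehg'
  #5 SA[5]=26  'cbehg'
  #6 SA[6]=23  'cfecbehg'
  #7 SA[7]=4  'dedfbgbbhfdghafdegecfecbehg'
  #8 SA[8]=19  'degecfecbehg'
  #9 SA[9]=6  'dfbgbbhfdghafdegecfecbehg'
  #10 SA[10]=14  'dghafdegecfecbehg'
  #11 SA[11]=25  'ecbehg'
  #12 SA[12]=22  'ecfecbehg'
  #13 SA[13]=5  'edfbgbbhfdghafdegecfecbehg'
  #14 SA[14]=20  'egecfecbehg'
  #15 SA[15]=0  'egffdedfbgbbhfdghafdegecfecbehg'
  #16 SA[16]=28  'ehg'
  #17 SA[17]=7  'fbgbbhfdghafdegecfecbehg'
  #18 SA[18]=3  'fdedfbgbbhfdghafdegecfecbehg'
  #19 SA[19]=18  'fdegecfecbehg'
  #20 SA[20]=13  'fdghafdegecfecbehg'
  #21 SA[21]=24  'fecbehg'
  #22 SA[22]=2  'ffdedfbgbbhfdghafdegecfecbehg'
  #23 SA[23]=30  'g'
  #24 SA[24]=9  'gbbhfdghafdegecfecbehg'
  #25 SA[25]=21  'gecfecbehg'
  #26 SA[26]=1  'gffdedfbgbbhfdghafdegecfecbehg'
  #27 SA[27]=15  'ghafdegecfecbehg'
  #28 SA[28]=16  'hafdegecfecbehg'
  #29 SA[29]=12  'hfdghafdegecfecbehg'
  #30 SA[30]=29  'hg'

[17, 10, 27, 8, 11, 26, 23, 4, 19, 6, 14, 25, 22, 5, 20, 0, 28, 7, 3, 18, 13, 24, 2, 30, 9, 21, 1, 15, 16, 12, 29]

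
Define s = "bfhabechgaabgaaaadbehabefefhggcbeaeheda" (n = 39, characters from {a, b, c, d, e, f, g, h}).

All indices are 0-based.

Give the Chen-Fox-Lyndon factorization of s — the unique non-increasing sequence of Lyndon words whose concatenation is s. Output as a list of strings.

["bfh", "abechg", "aabg", "aaaadbehabefefhggcbeaehed", "a"]

emit factor 1: 'bfh' (i=0, period=3)
emit factor 2: 'abechg' (i=3, period=6)
emit factor 3: 'aabg' (i=9, period=4)
emit factor 4: 'aaaadbehabefefhggcbeaehed' (i=13, period=25)
emit factor 5: 'a' (i=38, period=1)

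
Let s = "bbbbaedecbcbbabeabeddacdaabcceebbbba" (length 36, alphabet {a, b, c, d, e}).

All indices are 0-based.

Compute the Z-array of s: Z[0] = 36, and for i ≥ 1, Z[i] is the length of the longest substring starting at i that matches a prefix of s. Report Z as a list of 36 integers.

Z[0]=36
i=1: i≥r, start 0; Z[1]=3 grow→box=[1,4)
i=2: min(r-i=2, Z[1]=3)=2; Z[2]=2
i=3: min(r-i=1, Z[2]=2)=1; Z[3]=1
i=4: i≥r, start 0; Z[4]=0
i=5: i≥r, start 0; Z[5]=0
i=6: i≥r, start 0; Z[6]=0
i=7: i≥r, start 0; Z[7]=0
i=8: i≥r, start 0; Z[8]=0
i=9: i≥r, start 0; Z[9]=1 grow→box=[9,10)
i=10: i≥r, start 0; Z[10]=0
i=11: i≥r, start 0; Z[11]=2 grow→box=[11,13)
i=12: min(r-i=1, Z[1]=3)=1; Z[12]=1
i=13: i≥r, start 0; Z[13]=0
i=14: i≥r, start 0; Z[14]=1 grow→box=[14,15)
i=15: i≥r, start 0; Z[15]=0
i=16: i≥r, start 0; Z[16]=0
i=17: i≥r, start 0; Z[17]=1 grow→box=[17,18)
i=18: i≥r, start 0; Z[18]=0
i=19: i≥r, start 0; Z[19]=0
i=20: i≥r, start 0; Z[20]=0
i=21: i≥r, start 0; Z[21]=0
i=22: i≥r, start 0; Z[22]=0
i=23: i≥r, start 0; Z[23]=0
i=24: i≥r, start 0; Z[24]=0
i=25: i≥r, start 0; Z[25]=0
i=26: i≥r, start 0; Z[26]=1 grow→box=[26,27)
i=27: i≥r, start 0; Z[27]=0
i=28: i≥r, start 0; Z[28]=0
i=29: i≥r, start 0; Z[29]=0
i=30: i≥r, start 0; Z[30]=0
i=31: i≥r, start 0; Z[31]=5 grow→box=[31,36)
i=32: min(r-i=4, Z[1]=3)=3; Z[32]=3
i=33: min(r-i=3, Z[2]=2)=2; Z[33]=2
i=34: min(r-i=2, Z[3]=1)=1; Z[34]=1
i=35: min(r-i=1, Z[4]=0)=0; Z[35]=0

[36, 3, 2, 1, 0, 0, 0, 0, 0, 1, 0, 2, 1, 0, 1, 0, 0, 1, 0, 0, 0, 0, 0, 0, 0, 0, 1, 0, 0, 0, 0, 5, 3, 2, 1, 0]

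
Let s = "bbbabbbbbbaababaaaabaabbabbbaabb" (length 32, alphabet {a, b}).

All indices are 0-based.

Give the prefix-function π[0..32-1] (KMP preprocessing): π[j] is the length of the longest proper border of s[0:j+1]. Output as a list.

[0, 1, 2, 0, 1, 2, 3, 3, 3, 3, 4, 0, 1, 0, 1, 0, 0, 0, 0, 1, 0, 0, 1, 2, 0, 1, 2, 3, 4, 0, 1, 2]

π[0] = 0
j=1 s[j]='b': π[1]=1 (border 'b')
j=2 s[j]='b': π[2]=2 (border 'bb')
j=3 s[j]='a': k: 2→1→0; π[3]=0 (border '')
j=4 s[j]='b': π[4]=1 (border 'b')
j=5 s[j]='b': π[5]=2 (border 'bb')
j=6 s[j]='b': π[6]=3 (border 'bbb')
j=7 s[j]='b': k: 3→2; π[7]=3 (border 'bbb')
j=8 s[j]='b': k: 3→2; π[8]=3 (border 'bbb')
j=9 s[j]='b': k: 3→2; π[9]=3 (border 'bbb')
j=10 s[j]='a': π[10]=4 (border 'bbba')
j=11 s[j]='a': k: 4→0; π[11]=0 (border '')
j=12 s[j]='b': π[12]=1 (border 'b')
j=13 s[j]='a': k: 1→0; π[13]=0 (border '')
j=14 s[j]='b': π[14]=1 (border 'b')
j=15 s[j]='a': k: 1→0; π[15]=0 (border '')
j=16 s[j]='a': π[16]=0 (border '')
j=17 s[j]='a': π[17]=0 (border '')
j=18 s[j]='a': π[18]=0 (border '')
j=19 s[j]='b': π[19]=1 (border 'b')
j=20 s[j]='a': k: 1→0; π[20]=0 (border '')
j=21 s[j]='a': π[21]=0 (border '')
j=22 s[j]='b': π[22]=1 (border 'b')
j=23 s[j]='b': π[23]=2 (border 'bb')
j=24 s[j]='a': k: 2→1→0; π[24]=0 (border '')
j=25 s[j]='b': π[25]=1 (border 'b')
j=26 s[j]='b': π[26]=2 (border 'bb')
j=27 s[j]='b': π[27]=3 (border 'bbb')
j=28 s[j]='a': π[28]=4 (border 'bbba')
j=29 s[j]='a': k: 4→0; π[29]=0 (border '')
j=30 s[j]='b': π[30]=1 (border 'b')
j=31 s[j]='b': π[31]=2 (border 'bb')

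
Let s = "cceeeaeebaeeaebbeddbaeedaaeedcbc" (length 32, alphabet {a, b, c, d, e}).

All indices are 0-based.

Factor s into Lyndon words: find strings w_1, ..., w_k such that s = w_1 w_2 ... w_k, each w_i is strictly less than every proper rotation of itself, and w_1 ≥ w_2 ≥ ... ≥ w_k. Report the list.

emit factor 1: 'cceee' (i=0, period=5)
emit factor 2: 'aeeb' (i=5, period=4)
emit factor 3: 'aee' (i=9, period=3)
emit factor 4: 'aebbeddbaeed' (i=12, period=12)
emit factor 5: 'aaeedcbc' (i=24, period=8)

["cceee", "aeeb", "aee", "aebbeddbaeed", "aaeedcbc"]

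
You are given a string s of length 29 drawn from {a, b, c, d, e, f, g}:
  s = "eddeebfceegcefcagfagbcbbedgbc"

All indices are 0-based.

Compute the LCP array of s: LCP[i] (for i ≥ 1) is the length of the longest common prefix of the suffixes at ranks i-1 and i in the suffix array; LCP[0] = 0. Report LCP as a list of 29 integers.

sorted suffixes:
  #0 SA[0]=18  'agbcbbedgbc'
  #1 SA[1]=15  'agfagbcbbedgbc'
  #2 SA[2]=22  'bbedgbc'
  #3 SA[3]=27  'bc'
  #4 SA[4]=20  'bcbbedgbc'
  #5 SA[5]=23  'bedgbc'
  #6 SA[6]=5  'bfceegcefcagfagbcbbedgbc'
  #7 SA[7]=28  'c'
  #8 SA[8]=14  'cagfagbcbbedgbc'
  #9 SA[9]=21  'cbbedgbc'
  #10 SA[10]=7  'ceegcefcagfagbcbbedgbc'
  #11 SA[11]=11  'cefcagfagbcbbedgbc'
  #12 SA[12]=1  'ddeebfceegcefcagfagbcbbedgbc'
  #13 SA[13]=2  'deebfceegcefcagfagbcbbedgbc'
  #14 SA[14]=25  'dgbc'
  #15 SA[15]=4  'ebfceegcefcagfagbcbbedgbc'
  #16 SA[16]=0  'eddeebfceegcefcagfagbcbbedgbc'
  #17 SA[17]=24  'edgbc'
  #18 SA[18]=3  'eebfceegcefcagfagbcbbedgbc'
  #19 SA[19]=8  'eegcefcagfagbcbbedgbc'
  #20 SA[20]=12  'efcagfagbcbbedgbc'
  #21 SA[21]=9  'egcefcagfagbcbbedgbc'
  #22 SA[22]=17  'fagbcbbedgbc'
  #23 SA[23]=13  'fcagfagbcbbedgbc'
  #24 SA[24]=6  'fceegcefcagfagbcbbedgbc'
  #25 SA[25]=26  'gbc'
  #26 SA[26]=19  'gbcbbedgbc'
  #27 SA[27]=10  'gcefcagfagbcbbedgbc'
  #28 SA[28]=16  'gfagbcbbedgbc'

SA = [18, 15, 22, 27, 20, 23, 5, 28, 14, 21, 7, 11, 1, 2, 25, 4, 0, 24, 3, 8, 12, 9, 17, 13, 6, 26, 19, 10, 16]
i: (SA[i-1],SA[i]) lcp shared
  1: (18,15) 2 'ag'
  2: (15,22) 0 ''
  3: (22,27) 1 'b'
  4: (27,20) 2 'bc'
  5: (20,23) 1 'b'
  6: (23,5) 1 'b'
  7: (5,28) 0 ''
  8: (28,14) 1 'c'
  9: (14,21) 1 'c'
  10: (21,7) 1 'c'
  11: (7,11) 2 'ce'
  12: (11,1) 0 ''
  13: (1,2) 1 'd'
  14: (2,25) 1 'd'
  15: (25,4) 0 ''
  16: (4,0) 1 'e'
  17: (0,24) 2 'ed'
  18: (24,3) 1 'e'
  19: (3,8) 2 'ee'
  20: (8,12) 1 'e'
  21: (12,9) 1 'e'
  22: (9,17) 0 ''
  23: (17,13) 1 'f'
  24: (13,6) 2 'fc'
  25: (6,26) 0 ''
  26: (26,19) 3 'gbc'
  27: (19,10) 1 'g'
  28: (10,16) 1 'g'

[0, 2, 0, 1, 2, 1, 1, 0, 1, 1, 1, 2, 0, 1, 1, 0, 1, 2, 1, 2, 1, 1, 0, 1, 2, 0, 3, 1, 1]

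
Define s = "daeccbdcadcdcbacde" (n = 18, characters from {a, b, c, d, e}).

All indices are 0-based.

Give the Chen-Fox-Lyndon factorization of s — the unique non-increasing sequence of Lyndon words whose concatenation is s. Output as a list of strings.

["d", "aeccbdc", "adcdcb", "acde"]

emit factor 1: 'd' (i=0, period=1)
emit factor 2: 'aeccbdc' (i=1, period=7)
emit factor 3: 'adcdcb' (i=8, period=6)
emit factor 4: 'acde' (i=14, period=4)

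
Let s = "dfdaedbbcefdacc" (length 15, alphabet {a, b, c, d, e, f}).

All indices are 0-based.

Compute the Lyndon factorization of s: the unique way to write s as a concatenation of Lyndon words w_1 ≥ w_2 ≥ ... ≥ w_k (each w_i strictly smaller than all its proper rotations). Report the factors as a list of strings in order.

emit factor 1: 'df' (i=0, period=2)
emit factor 2: 'd' (i=2, period=1)
emit factor 3: 'aedbbcefd' (i=3, period=9)
emit factor 4: 'acc' (i=12, period=3)

["df", "d", "aedbbcefd", "acc"]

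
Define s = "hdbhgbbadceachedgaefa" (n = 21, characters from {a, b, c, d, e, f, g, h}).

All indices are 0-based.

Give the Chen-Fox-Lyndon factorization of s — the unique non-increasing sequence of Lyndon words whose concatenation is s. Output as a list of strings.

emit factor 1: 'h' (i=0, period=1)
emit factor 2: 'd' (i=1, period=1)
emit factor 3: 'bhg' (i=2, period=3)
emit factor 4: 'b' (i=5, period=1)
emit factor 5: 'b' (i=6, period=1)
emit factor 6: 'adce' (i=7, period=4)
emit factor 7: 'achedgaef' (i=11, period=9)
emit factor 8: 'a' (i=20, period=1)

["h", "d", "bhg", "b", "b", "adce", "achedgaef", "a"]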